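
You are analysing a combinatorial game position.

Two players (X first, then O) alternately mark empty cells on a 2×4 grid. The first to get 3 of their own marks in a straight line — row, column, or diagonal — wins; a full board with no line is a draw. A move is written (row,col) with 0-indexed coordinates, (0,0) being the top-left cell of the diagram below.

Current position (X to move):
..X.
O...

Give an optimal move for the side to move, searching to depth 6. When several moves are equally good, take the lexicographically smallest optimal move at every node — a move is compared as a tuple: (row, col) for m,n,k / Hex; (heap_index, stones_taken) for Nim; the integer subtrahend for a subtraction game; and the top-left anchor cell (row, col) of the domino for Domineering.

[..X./O...] X move#1: (0,0):+0/X.X./O..., (0,1):+1/.XX./O...*, (0,3):+0/..XX/O..., (1,1):+0/..X./OX.., (1,2):+0/..X./O.X., (1,3):+0/..X./O..X
[.XX./O...] O move#2: (0,0):-1/OXX./O...*, (0,3):-1/.XXO/O..., (1,1):-1/.XX./OO.., (1,2):-1/.XX./O.O., (1,3):-1/.XX./O..O
[OXX./O...] X move#3: (0,3):+1/OXXX/O...*, (1,1):+0/OXX./OX.., (1,2):+0/OXX./O.X., (1,3):+0/OXX./O..X
[OXXX/O...] end (terminal -1, O#4); searched ..X./O... to 6

X's best at [..X./O...]: (0,1)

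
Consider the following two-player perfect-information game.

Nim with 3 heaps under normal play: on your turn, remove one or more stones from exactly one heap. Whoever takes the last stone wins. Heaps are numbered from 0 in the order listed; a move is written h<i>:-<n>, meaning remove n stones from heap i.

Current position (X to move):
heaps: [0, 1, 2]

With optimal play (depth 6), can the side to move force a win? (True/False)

X winning at [(0,1,2)]: True

p1 X@[(0,1,2)]: h1:-1[(0,0,2)]-1 h2:-1[(0,1,1)]+1* h2:-2[(0,1,0)]-1
p2 O@[(0,1,1)]: h1:-1[(0,0,1)]-1* h2:-1[(0,1,0)]-1
p3 X@[(0,0,1)]: h2:-1[(0,0,0)]+1*
p4 O@[(0,0,0)] terminal -1; root [(0,1,2)] d6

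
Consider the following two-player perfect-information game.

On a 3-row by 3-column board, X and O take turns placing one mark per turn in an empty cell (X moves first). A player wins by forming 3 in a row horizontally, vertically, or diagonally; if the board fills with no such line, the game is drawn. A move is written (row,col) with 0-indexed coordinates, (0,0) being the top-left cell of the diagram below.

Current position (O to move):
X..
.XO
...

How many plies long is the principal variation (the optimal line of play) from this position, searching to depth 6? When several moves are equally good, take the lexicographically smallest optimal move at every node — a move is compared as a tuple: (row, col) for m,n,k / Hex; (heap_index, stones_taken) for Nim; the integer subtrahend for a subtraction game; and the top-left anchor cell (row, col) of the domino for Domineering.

ply 1, O at X../.XO/... | (0,1)=-1→XO./.XO/...*; (0,2)=-1→X.O/.XO/...; (1,0)=-1→X../OXO/...; (2,0)=-1→X../.XO/O..; (2,1)=-1→X../.XO/.O.; (2,2)=-1→X../.XO/..O
ply 2, X at XO./.XO/... | (0,2)=+1→XOX/.XO/...*; (1,0)=+1→XO./XXO/...; (2,0)=+1→XO./.XO/X..; (2,1)=+0→XO./.XO/.X.; (2,2)=+1→XO./.XO/..X
ply 3, O at XOX/.XO/... | (1,0)=-1→XOX/OXO/...*; (2,0)=-1→XOX/.XO/O..; (2,1)=-1→XOX/.XO/.O.; (2,2)=-1→XOX/.XO/..O
ply 4, X at XOX/OXO/... | (2,0)=+1→XOX/OXO/X..*; (2,1)=+1→XOX/OXO/.X.; (2,2)=+1→XOX/OXO/..X
ply 5: XOX/OXO/X.. is terminal -1 (O); from X../.XO/... depth 6

PV length from [X../.XO/...]: 4 plies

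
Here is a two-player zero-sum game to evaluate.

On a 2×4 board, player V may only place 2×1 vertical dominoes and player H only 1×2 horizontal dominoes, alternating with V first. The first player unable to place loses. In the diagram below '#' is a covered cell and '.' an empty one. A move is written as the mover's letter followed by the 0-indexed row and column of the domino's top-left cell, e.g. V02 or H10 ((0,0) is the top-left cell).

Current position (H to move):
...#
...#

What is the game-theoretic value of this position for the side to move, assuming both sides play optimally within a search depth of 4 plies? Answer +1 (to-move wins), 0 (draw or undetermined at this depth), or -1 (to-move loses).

value(...#/...#, H) = +1

ply 1, H at ...#/...# | H00=+1→##.#/...#*; H01=+1→.###/...#; H10=+1→...#/##.#; H11=+1→...#/.###
ply 2, V at ##.#/...# | V02=-1→####/..##*
ply 3, H at ####/..## | H10=+1→####/####*
ply 4: ####/#### is terminal -1 (V); from ...#/...# depth 4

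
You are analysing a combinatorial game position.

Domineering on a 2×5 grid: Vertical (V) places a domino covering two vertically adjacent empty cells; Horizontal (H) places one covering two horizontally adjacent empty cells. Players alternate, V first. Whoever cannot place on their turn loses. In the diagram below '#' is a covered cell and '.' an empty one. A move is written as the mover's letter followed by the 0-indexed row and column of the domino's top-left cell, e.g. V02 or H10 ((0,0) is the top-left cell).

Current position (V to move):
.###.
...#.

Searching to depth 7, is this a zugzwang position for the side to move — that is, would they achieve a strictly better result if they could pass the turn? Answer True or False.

[.###./...#.] V move#1: V00:+1/####./#..#.*, V04:-1/.####/...##
[####./#..#.] H move#2: H11:-1/####./####.*
[####./####.] V move#3: V04:+1/#####/#####*
[#####/#####] end (terminal -1, H#4); searched .###./...#. to 7
if V skipped the turn, H would face:
~ [.###./...#.] H move#1: H10:-1/.###./##.#.*, H11:-1/.###./.###.
~ [.###./##.#.] V move#2: V04:+1/.####/##.##*
~ [.####/##.##] end (terminal -1, H#3); searched .###./...#. to 7
compare (V): move=+1 vs pass=+1

zugzwang(.###./...#., V) = False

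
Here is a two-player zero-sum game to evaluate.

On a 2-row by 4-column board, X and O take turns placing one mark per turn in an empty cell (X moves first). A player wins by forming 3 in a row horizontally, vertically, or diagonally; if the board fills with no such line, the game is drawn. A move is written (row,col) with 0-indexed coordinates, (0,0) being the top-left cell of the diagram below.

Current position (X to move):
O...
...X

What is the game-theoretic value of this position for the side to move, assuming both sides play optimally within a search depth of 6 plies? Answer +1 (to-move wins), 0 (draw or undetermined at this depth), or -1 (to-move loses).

value(O.../...X, X) = 0

ply 1, X at O.../...X | (0,1)=+0→OX../...X*; (0,2)=+0→O.X./...X; (0,3)=+0→O..X/...X; (1,0)=+0→O.../X..X; (1,1)=+0→O.../.X.X; (1,2)=+0→O.../..XX
ply 2, O at OX../...X | (0,2)=+0→OXO./...X*; (0,3)=+0→OX.O/...X; (1,0)=+0→OX../O..X; (1,1)=+0→OX../.O.X; (1,2)=+0→OX../..OX
ply 3, X at OXO./...X | (0,3)=+0→OXOX/...X*; (1,0)=+0→OXO./X..X; (1,1)=+0→OXO./.X.X; (1,2)=+0→OXO./..XX
ply 4, O at OXOX/...X | (1,0)=+0→OXOX/O..X*; (1,1)=+0→OXOX/.O.X; (1,2)=+0→OXOX/..OX
ply 5, X at OXOX/O..X | (1,1)=+0→OXOX/OX.X*; (1,2)=+0→OXOX/O.XX
ply 6, O at OXOX/OX.X | (1,2)=+0→OXOX/OXOX*
ply 7: OXOX/OXOX is terminal +0 (X); from O.../...X depth 6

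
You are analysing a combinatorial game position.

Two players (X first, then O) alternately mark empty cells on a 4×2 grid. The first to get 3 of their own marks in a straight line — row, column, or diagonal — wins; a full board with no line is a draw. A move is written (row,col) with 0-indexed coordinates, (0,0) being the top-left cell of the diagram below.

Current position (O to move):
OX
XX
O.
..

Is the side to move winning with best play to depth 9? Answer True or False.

O winning at [OX/XX/O./..]: False

p1 O@[OX/XX/O./..]: (2,1)[OX/XX/OO/..]+0* (3,0)[OX/XX/O./O.]-1 (3,1)[OX/XX/O./.O]-1
p2 X@[OX/XX/OO/..]: (3,0)[OX/XX/OO/X.]+0* (3,1)[OX/XX/OO/.X]+0
p3 O@[OX/XX/OO/X.]: (3,1)[OX/XX/OO/XO]+0*
p4 X@[OX/XX/OO/XO] terminal +0; root [OX/XX/O./..] d9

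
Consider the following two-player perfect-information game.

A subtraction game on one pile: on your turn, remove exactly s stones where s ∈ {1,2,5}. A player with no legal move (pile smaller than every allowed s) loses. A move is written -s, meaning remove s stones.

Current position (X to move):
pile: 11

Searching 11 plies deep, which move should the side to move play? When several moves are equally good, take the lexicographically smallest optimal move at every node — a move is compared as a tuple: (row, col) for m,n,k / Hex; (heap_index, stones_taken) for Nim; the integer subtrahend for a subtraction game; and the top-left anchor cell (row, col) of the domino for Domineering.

X's best at [11]: -2

ply 1, X at 11 | -1=-1→10; -2=+1→9*; -5=+1→6
ply 2, O at 9 | -1=-1→8*; -2=-1→7; -5=-1→4
ply 3, X at 8 | -1=-1→7; -2=+1→6*; -5=+1→3
ply 4, O at 6 | -1=-1→5*; -2=-1→4; -5=-1→1
ply 5, X at 5 | -1=-1→4; -2=+1→3*; -5=+1→0
ply 6, O at 3 | -1=-1→2*; -2=-1→1
ply 7, X at 2 | -1=-1→1; -2=+1→0*
ply 8: 0 is terminal -1 (O); from 11 depth 11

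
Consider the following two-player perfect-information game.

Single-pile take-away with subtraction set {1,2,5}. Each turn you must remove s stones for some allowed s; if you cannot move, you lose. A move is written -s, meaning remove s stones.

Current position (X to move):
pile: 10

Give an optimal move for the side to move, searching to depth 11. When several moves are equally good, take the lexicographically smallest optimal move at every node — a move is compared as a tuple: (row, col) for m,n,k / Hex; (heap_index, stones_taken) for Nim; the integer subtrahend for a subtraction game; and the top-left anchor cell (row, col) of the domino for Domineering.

X's best at [10]: -1

p1 X@[10]: -1[9]+1* -2[8]-1 -5[5]-1
p2 O@[9]: -1[8]-1* -2[7]-1 -5[4]-1
p3 X@[8]: -1[7]-1 -2[6]+1* -5[3]+1
p4 O@[6]: -1[5]-1* -2[4]-1 -5[1]-1
p5 X@[5]: -1[4]-1 -2[3]+1* -5[0]+1
p6 O@[3]: -1[2]-1* -2[1]-1
p7 X@[2]: -1[1]-1 -2[0]+1*
p8 O@[0] terminal -1; root [10] d11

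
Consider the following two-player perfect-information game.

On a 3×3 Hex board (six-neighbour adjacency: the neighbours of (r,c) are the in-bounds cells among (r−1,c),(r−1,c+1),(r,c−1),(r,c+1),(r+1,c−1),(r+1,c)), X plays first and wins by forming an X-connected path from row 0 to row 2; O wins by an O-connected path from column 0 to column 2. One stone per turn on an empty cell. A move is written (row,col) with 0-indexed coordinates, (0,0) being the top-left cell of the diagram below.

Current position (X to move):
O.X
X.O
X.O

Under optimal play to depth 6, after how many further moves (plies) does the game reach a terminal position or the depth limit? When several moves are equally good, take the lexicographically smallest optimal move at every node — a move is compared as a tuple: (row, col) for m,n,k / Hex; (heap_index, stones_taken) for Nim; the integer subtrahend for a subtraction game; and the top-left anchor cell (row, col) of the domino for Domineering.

PV length from [O.X/X.O/X.O]: 1 ply

ply 1, X at O.X/X.O/X.O | (0,1)=+1→OXX/X.O/X.O*; (1,1)=+1→O.X/XXO/X.O; (2,1)=+1→O.X/X.O/XXO
ply 2: OXX/X.O/X.O is terminal -1 (O); from O.X/X.O/X.O depth 6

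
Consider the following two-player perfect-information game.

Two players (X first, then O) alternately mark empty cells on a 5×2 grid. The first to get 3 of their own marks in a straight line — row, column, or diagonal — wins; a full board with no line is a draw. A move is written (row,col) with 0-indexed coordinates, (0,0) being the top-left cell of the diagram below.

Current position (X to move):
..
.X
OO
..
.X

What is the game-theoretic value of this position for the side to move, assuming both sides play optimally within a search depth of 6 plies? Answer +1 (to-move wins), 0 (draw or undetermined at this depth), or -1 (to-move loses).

ply 1, X at ../.X/OO/../.X | (0,0)=-1→X./.X/OO/../.X; (0,1)=-1→.X/.X/OO/../.X; (1,0)=+0→../XX/OO/../.X*; (3,0)=+0→../.X/OO/X./.X; (3,1)=-1→../.X/OO/.X/.X; (4,0)=-1→../.X/OO/../XX
ply 2, O at ../XX/OO/../.X | (0,0)=+0→O./XX/OO/../.X*; (0,1)=+0→.O/XX/OO/../.X; (3,0)=+0→../XX/OO/O./.X; (3,1)=+0→../XX/OO/.O/.X; (4,0)=+0→../XX/OO/../OX
ply 3, X at O./XX/OO/../.X | (0,1)=+0→OX/XX/OO/../.X*; (3,0)=+0→O./XX/OO/X./.X; (3,1)=+0→O./XX/OO/.X/.X; (4,0)=+0→O./XX/OO/../XX
ply 4, O at OX/XX/OO/../.X | (3,0)=+0→OX/XX/OO/O./.X*; (3,1)=+0→OX/XX/OO/.O/.X; (4,0)=+0→OX/XX/OO/../OX
ply 5, X at OX/XX/OO/O./.X | (3,1)=-1→OX/XX/OO/OX/.X; (4,0)=+0→OX/XX/OO/O./XX*
ply 6, O at OX/XX/OO/O./XX | (3,1)=+0→OX/XX/OO/OO/XX*
ply 7: OX/XX/OO/OO/XX is terminal +0 (X); from ../.X/OO/../.X depth 6

value(../.X/OO/../.X, X) = 0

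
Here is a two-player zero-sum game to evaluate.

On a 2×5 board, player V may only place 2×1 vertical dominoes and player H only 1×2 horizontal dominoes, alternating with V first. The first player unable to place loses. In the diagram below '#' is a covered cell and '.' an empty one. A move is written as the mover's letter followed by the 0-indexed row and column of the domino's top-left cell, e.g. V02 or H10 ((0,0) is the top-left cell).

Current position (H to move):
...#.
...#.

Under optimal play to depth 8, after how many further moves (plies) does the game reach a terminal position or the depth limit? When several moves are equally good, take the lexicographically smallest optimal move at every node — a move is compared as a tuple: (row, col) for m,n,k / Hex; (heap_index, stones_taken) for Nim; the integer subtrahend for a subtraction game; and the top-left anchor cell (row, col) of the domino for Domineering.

[...#./...#.] H move#1: H00:-1/##.#./...#.*, H01:-1/.###./...#., H10:-1/...#./##.#., H11:-1/...#./.###.
[##.#./...#.] V move#2: V02:+1/####./..##.*, V04:-1/##.##/...##
[####./..##.] H move#3: H10:-1/####./####.*
[####./####.] V move#4: V04:+1/#####/#####*
[#####/#####] end (terminal -1, H#5); searched ...#./...#. to 8

PV length from [...#./...#.]: 4 plies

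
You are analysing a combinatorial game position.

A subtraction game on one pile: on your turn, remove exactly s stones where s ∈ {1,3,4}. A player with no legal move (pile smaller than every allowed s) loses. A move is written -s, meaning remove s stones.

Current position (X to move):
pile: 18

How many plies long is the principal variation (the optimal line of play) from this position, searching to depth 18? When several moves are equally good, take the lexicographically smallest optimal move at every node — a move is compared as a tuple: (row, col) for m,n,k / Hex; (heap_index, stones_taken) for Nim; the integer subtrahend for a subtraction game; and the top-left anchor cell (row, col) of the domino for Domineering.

PV length from [18]: 9 plies

[18] X move#1: -1:-1/17, -3:-1/15, -4:+1/14*
[14] O move#2: -1:-1/13*, -3:-1/11, -4:-1/10
[13] X move#3: -1:-1/12, -3:-1/10, -4:+1/9*
[9] O move#4: -1:-1/8*, -3:-1/6, -4:-1/5
[8] X move#5: -1:+1/7*, -3:-1/5, -4:-1/4
[7] O move#6: -1:-1/6*, -3:-1/4, -4:-1/3
[6] X move#7: -1:-1/5, -3:-1/3, -4:+1/2*
[2] O move#8: -1:-1/1*
[1] X move#9: -1:+1/0*
[0] end (terminal -1, O#10); searched 18 to 18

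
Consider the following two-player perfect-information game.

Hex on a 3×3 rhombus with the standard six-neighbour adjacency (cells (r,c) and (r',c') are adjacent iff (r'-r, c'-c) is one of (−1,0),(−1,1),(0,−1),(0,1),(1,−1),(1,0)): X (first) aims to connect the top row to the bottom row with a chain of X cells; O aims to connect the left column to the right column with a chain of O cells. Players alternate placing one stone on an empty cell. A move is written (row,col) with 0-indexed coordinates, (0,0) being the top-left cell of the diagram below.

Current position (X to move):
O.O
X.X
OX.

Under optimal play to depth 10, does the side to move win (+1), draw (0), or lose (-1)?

value(O.O/X.X/OX., X) = -1

ply 1, X at O.O/X.X/OX. | (0,1)=-1→OXO/X.X/OX.*; (1,1)=-1→O.O/XXX/OX.; (2,2)=-1→O.O/X.X/OXX
ply 2, O at OXO/X.X/OX. | (1,1)=+1→OXO/XOX/OX.*; (2,2)=-1→OXO/X.X/OXO
ply 3: OXO/XOX/OX. is terminal -1 (X); from O.O/X.X/OX. depth 10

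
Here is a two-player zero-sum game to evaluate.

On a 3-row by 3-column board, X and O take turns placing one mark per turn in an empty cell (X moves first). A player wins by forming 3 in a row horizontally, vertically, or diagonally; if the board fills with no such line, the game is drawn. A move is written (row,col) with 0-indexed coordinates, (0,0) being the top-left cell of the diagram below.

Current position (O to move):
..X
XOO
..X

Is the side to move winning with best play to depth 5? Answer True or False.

p1 O@[..X/XOO/..X]: (0,0)[O.X/XOO/..X]+0* (0,1)[.OX/XOO/..X]+0 (2,0)[..X/XOO/O.X]+0 (2,1)[..X/XOO/.OX]+0
p2 X@[O.X/XOO/..X]: (0,1)[OXX/XOO/..X]+0* (2,0)[O.X/XOO/X.X]+0 (2,1)[O.X/XOO/.XX]+0
p3 O@[OXX/XOO/..X]: (2,0)[OXX/XOO/O.X]+0* (2,1)[OXX/XOO/.OX]+0
p4 X@[OXX/XOO/O.X]: (2,1)[OXX/XOO/OXX]+0*
p5 O@[OXX/XOO/OXX] terminal +0; root [..X/XOO/..X] d5

O winning at [..X/XOO/..X]: False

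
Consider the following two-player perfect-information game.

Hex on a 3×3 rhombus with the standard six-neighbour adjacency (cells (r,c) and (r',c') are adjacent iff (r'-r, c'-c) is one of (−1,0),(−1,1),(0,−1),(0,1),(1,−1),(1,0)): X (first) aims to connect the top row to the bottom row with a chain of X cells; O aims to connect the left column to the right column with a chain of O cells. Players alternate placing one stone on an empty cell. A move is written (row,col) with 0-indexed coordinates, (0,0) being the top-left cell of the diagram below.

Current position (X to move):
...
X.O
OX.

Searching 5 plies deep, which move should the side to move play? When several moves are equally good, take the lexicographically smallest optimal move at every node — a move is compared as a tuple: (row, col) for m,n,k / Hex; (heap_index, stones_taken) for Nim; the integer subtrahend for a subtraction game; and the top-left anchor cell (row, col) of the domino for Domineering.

X's best at [.../X.O/OX.]: (1,1)

ply 1, X at .../X.O/OX. | (0,0)=-1→X../X.O/OX.; (0,1)=-1→.X./X.O/OX.; (0,2)=-1→..X/X.O/OX.; (1,1)=+1→.../XXO/OX.*; (2,2)=-1→.../X.O/OXX
ply 2, O at .../XXO/OX. | (0,0)=-1→O../XXO/OX.*; (0,1)=-1→.O./XXO/OX.; (0,2)=-1→..O/XXO/OX.; (2,2)=-1→.../XXO/OXO
ply 3, X at O../XXO/OX. | (0,1)=+1→OX./XXO/OX.*; (0,2)=+1→O.X/XXO/OX.; (2,2)=+1→O../XXO/OXX
ply 4: OX./XXO/OX. is terminal -1 (O); from .../X.O/OX. depth 5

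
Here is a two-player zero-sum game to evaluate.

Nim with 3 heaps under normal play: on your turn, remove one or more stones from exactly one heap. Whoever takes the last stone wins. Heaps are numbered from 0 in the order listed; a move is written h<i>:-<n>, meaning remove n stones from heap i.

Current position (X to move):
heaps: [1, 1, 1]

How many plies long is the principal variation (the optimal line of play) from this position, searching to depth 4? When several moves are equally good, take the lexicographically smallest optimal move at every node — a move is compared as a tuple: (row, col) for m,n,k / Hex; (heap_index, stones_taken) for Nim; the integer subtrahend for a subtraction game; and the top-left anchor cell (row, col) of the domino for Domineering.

[(1,1,1)] X move#1: h0:-1:+1/(0,1,1)*, h1:-1:+1/(1,0,1), h2:-1:+1/(1,1,0)
[(0,1,1)] O move#2: h1:-1:-1/(0,0,1)*, h2:-1:-1/(0,1,0)
[(0,0,1)] X move#3: h2:-1:+1/(0,0,0)*
[(0,0,0)] end (terminal -1, O#4); searched (1,1,1) to 4

PV length from [(1,1,1)]: 3 plies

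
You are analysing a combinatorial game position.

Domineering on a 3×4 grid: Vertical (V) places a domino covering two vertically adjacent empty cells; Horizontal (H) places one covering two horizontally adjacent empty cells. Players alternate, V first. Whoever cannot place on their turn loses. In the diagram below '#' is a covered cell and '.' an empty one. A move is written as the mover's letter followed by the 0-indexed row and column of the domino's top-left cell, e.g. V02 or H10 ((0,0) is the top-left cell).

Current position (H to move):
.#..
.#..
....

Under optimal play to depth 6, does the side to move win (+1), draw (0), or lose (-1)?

[.#../.#../....] H move#1: H02:-1/.###/.#../...., H12:+1/.#../.###/....*, H20:-1/.#../.#../##.., H21:-1/.#../.#../.##., H22:-1/.#../.#../..##
[.#../.###/....] V move#2: V00:-1/##../####/....*, V10:-1/.#../####/#...
[##../####/....] H move#3: H02:+1/####/####/....*, H20:+1/##../####/##.., H21:+1/##../####/.##., H22:+1/##../####/..##
[####/####/....] end (terminal -1, V#4); searched .#../.#../.... to 6

value(.#../.#../...., H) = +1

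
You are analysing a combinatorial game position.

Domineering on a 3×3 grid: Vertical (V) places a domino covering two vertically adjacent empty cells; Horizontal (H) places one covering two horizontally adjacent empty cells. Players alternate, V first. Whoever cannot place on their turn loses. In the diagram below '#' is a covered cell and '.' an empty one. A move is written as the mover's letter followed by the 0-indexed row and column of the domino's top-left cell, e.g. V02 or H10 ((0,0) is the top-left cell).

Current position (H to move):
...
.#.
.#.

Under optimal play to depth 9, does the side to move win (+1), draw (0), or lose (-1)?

p1 H@[.../.#./.#.]: H00[##./.#./.#.]-1* H01[.##/.#./.#.]-1
p2 V@[##./.#./.#.]: V02[###/.##/.#.]+1* V10[##./##./##.]+1 V12[##./.##/.##]+1
p3 H@[###/.##/.#.] terminal -1; root [.../.#./.#.] d9

value(.../.#./.#., H) = -1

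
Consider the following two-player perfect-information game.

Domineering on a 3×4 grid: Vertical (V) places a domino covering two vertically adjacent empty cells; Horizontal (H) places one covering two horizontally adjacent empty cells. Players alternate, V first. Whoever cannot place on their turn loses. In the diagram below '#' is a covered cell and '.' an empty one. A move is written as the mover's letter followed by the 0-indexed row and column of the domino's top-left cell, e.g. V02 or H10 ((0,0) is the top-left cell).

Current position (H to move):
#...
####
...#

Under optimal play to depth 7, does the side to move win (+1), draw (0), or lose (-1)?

ply 1, H at #.../####/...# | H01=+1→###./####/...#*; H02=+1→#.##/####/...#; H20=+1→#.../####/##.#; H21=+1→#.../####/.###
ply 2: ###./####/...# is terminal -1 (V); from #.../####/...# depth 7

value(#.../####/...#, H) = +1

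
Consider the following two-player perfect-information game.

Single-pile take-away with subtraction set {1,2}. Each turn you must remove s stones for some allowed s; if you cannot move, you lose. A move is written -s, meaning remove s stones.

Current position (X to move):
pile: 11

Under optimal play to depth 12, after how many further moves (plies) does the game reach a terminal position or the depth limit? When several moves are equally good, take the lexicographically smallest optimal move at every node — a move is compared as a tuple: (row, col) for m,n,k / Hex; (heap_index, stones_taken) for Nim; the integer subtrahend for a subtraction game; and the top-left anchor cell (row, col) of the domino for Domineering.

PV length from [11]: 7 plies

[11] X move#1: -1:-1/10, -2:+1/9*
[9] O move#2: -1:-1/8*, -2:-1/7
[8] X move#3: -1:-1/7, -2:+1/6*
[6] O move#4: -1:-1/5*, -2:-1/4
[5] X move#5: -1:-1/4, -2:+1/3*
[3] O move#6: -1:-1/2*, -2:-1/1
[2] X move#7: -1:-1/1, -2:+1/0*
[0] end (terminal -1, O#8); searched 11 to 12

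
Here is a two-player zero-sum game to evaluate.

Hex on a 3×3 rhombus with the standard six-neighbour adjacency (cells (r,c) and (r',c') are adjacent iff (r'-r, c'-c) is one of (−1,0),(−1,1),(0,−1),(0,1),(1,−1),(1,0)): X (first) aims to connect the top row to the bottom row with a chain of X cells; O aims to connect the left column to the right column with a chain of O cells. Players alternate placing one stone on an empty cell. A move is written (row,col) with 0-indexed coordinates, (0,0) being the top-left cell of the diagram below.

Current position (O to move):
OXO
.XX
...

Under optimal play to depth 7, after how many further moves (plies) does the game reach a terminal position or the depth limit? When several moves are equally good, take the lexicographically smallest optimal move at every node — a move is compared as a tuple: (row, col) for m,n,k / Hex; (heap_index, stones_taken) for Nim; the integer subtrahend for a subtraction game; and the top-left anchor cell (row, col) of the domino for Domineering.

ply 1, O at OXO/.XX/... | (1,0)=-1→OXO/OXX/...*; (2,0)=-1→OXO/.XX/O..; (2,1)=-1→OXO/.XX/.O.; (2,2)=-1→OXO/.XX/..O
ply 2, X at OXO/OXX/... | (2,0)=+1→OXO/OXX/X..*; (2,1)=+1→OXO/OXX/.X.; (2,2)=+1→OXO/OXX/..X
ply 3: OXO/OXX/X.. is terminal -1 (O); from OXO/.XX/... depth 7

PV length from [OXO/.XX/...]: 2 plies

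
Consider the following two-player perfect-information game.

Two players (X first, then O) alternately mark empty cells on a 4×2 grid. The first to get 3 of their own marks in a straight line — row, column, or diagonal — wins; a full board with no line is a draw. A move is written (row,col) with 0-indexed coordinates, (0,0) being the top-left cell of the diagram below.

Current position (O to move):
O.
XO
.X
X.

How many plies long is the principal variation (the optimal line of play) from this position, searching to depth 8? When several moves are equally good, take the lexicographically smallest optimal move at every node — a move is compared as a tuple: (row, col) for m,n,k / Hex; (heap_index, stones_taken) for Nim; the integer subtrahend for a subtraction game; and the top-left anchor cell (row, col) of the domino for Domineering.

[O./XO/.X/X.] O move#1: (0,1):-1/OO/XO/.X/X., (2,0):+0/O./XO/OX/X.*, (3,1):-1/O./XO/.X/XO
[O./XO/OX/X.] X move#2: (0,1):+0/OX/XO/OX/X.*, (3,1):+0/O./XO/OX/XX
[OX/XO/OX/X.] O move#3: (3,1):+0/OX/XO/OX/XO*
[OX/XO/OX/XO] end (terminal +0, X#4); searched O./XO/.X/X. to 8

PV length from [O./XO/.X/X.]: 3 plies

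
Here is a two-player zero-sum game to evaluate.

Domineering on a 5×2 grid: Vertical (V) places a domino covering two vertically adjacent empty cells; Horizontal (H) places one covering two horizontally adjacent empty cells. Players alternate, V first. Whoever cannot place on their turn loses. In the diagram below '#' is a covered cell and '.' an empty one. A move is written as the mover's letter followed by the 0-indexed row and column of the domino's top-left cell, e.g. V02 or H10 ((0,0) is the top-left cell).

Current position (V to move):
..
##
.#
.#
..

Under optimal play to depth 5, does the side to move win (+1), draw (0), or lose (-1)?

value(../##/.#/.#/.., V) = -1

ply 1, V at ../##/.#/.#/.. | V20=-1→../##/##/##/..*; V30=-1→../##/.#/##/#.
ply 2, H at ../##/##/##/.. | H00=+1→##/##/##/##/..*; H40=+1→../##/##/##/##
ply 3: ##/##/##/##/.. is terminal -1 (V); from ../##/.#/.#/.. depth 5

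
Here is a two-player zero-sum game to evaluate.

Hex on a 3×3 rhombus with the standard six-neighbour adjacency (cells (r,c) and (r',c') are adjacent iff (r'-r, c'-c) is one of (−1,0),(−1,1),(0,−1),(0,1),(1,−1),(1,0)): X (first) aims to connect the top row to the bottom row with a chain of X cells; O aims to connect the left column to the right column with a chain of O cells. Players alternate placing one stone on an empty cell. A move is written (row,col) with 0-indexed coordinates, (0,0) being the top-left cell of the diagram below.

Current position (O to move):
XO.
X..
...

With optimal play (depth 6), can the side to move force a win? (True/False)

p1 O@[XO./X../...]: (0,2)[XOO/X../...]-1* (1,1)[XO./XO./...]-1 (1,2)[XO./X.O/...]-1 (2,0)[XO./X../O..]-1 (2,1)[XO./X../.O.]-1 (2,2)[XO./X../..O]-1
p2 X@[XOO/X../...]: (1,1)[XOO/XX./...]+1* (1,2)[XOO/X.X/...]+1 (2,0)[XOO/X../X..]+1 (2,1)[XOO/X../.X.]+1 (2,2)[XOO/X../..X]+1
p3 O@[XOO/XX./...]: (1,2)[XOO/XXO/...]-1* (2,0)[XOO/XX./O..]-1 (2,1)[XOO/XX./.O.]-1 (2,2)[XOO/XX./..O]-1
p4 X@[XOO/XXO/...]: (2,0)[XOO/XXO/X..]+1* (2,1)[XOO/XXO/.X.]+1 (2,2)[XOO/XXO/..X]+1
p5 O@[XOO/XXO/X..] terminal -1; root [XO./X../...] d6

O winning at [XO./X../...]: False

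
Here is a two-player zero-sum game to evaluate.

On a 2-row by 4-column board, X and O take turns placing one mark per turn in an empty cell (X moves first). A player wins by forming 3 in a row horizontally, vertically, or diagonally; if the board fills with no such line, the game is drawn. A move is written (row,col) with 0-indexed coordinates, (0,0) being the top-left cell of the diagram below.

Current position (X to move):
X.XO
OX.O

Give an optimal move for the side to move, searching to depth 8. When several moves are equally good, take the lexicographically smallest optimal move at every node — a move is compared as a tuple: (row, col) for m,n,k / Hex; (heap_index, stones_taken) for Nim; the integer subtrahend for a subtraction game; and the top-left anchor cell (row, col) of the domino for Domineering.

X's best at [X.XO/OX.O]: (0,1)

ply 1, X at X.XO/OX.O | (0,1)=+1→XXXO/OX.O*; (1,2)=+0→X.XO/OXXO
ply 2: XXXO/OX.O is terminal -1 (O); from X.XO/OX.O depth 8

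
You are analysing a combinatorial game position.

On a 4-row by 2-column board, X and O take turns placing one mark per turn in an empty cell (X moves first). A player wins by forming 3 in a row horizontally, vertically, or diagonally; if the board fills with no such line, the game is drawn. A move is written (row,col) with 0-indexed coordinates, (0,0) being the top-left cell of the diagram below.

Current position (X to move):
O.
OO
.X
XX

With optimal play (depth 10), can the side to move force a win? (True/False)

ply 1, X at O./OO/.X/XX | (0,1)=-1→OX/OO/.X/XX; (2,0)=+0→O./OO/XX/XX*
ply 2, O at O./OO/XX/XX | (0,1)=+0→OO/OO/XX/XX*
ply 3: OO/OO/XX/XX is terminal +0 (X); from O./OO/.X/XX depth 10

X winning at [O./OO/.X/XX]: False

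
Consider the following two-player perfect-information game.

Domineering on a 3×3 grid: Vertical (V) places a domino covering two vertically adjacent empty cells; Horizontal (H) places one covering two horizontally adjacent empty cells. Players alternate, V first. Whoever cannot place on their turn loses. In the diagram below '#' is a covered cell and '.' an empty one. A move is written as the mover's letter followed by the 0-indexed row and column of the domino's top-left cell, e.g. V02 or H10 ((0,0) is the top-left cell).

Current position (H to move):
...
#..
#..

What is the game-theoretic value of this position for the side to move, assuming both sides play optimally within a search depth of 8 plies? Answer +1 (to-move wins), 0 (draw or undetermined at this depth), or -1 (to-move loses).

p1 H@[.../#../#..]: H00[##./#../#..]-1 H01[.##/#../#..]-1 H11[.../###/#..]+1* H21[.../#../###]-1
p2 V@[.../###/#..] terminal -1; root [.../#../#..] d8

value(.../#../#.., H) = +1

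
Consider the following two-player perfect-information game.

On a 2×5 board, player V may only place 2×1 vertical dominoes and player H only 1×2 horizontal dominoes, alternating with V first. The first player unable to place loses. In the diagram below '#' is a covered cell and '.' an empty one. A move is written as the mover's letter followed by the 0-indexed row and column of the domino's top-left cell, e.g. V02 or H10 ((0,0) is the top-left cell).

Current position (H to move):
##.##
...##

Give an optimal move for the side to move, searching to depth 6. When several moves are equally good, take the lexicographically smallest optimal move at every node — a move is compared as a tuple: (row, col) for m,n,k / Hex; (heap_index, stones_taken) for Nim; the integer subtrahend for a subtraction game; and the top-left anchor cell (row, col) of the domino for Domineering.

[##.##/...##] H move#1: H10:-1/##.##/##.##, H11:+1/##.##/.####*
[##.##/.####] end (terminal -1, V#2); searched ##.##/...## to 6

H's best at [##.##/...##]: H11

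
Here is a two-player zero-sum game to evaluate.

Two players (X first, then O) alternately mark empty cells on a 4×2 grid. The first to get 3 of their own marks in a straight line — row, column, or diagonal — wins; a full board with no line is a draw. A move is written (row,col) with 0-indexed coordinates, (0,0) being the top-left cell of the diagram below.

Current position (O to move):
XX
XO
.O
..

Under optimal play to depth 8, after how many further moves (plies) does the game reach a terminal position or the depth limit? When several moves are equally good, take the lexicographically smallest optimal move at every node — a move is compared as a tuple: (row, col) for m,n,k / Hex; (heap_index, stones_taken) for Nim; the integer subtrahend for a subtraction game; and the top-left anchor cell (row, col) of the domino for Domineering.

PV length from [XX/XO/.O/..]: 1 ply

ply 1, O at XX/XO/.O/.. | (2,0)=+0→XX/XO/OO/..; (3,0)=-1→XX/XO/.O/O.; (3,1)=+1→XX/XO/.O/.O*
ply 2: XX/XO/.O/.O is terminal -1 (X); from XX/XO/.O/.. depth 8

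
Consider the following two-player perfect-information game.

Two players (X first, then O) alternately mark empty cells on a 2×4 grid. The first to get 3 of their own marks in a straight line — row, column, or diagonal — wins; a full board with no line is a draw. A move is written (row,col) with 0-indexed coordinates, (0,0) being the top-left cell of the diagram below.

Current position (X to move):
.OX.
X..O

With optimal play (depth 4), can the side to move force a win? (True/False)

X winning at [.OX./X..O]: False

ply 1, X at .OX./X..O | (0,0)=+0→XOX./X..O*; (0,3)=+0→.OXX/X..O; (1,1)=+0→.OX./XX.O; (1,2)=+0→.OX./X.XO
ply 2, O at XOX./X..O | (0,3)=+0→XOXO/X..O*; (1,1)=+0→XOX./XO.O; (1,2)=+0→XOX./X.OO
ply 3, X at XOXO/X..O | (1,1)=+0→XOXO/XX.O*; (1,2)=+0→XOXO/X.XO
ply 4, O at XOXO/XX.O | (1,2)=+0→XOXO/XXOO*
ply 5: XOXO/XXOO is terminal +0 (X); from .OX./X..O depth 4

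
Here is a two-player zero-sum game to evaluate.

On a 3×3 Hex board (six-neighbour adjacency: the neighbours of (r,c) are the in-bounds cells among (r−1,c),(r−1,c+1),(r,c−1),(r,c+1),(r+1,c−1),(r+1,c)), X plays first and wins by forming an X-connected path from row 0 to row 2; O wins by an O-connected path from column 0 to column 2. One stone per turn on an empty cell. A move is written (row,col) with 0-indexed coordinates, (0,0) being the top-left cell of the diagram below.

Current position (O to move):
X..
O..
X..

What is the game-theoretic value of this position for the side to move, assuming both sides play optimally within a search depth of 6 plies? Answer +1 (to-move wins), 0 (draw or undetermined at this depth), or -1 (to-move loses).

value(X../O../X.., O) = +1

[X../O../X..] O move#1: (0,1):-1/XO./O../X.., (0,2):+1/X.O/O../X..*, (1,1):+1/X../OO./X.., (1,2):-1/X../O.O/X.., (2,1):-1/X../O../XO., (2,2):-1/X../O../X.O
[X.O/O../X..] X move#2: (0,1):-1/XXO/O../X..*, (1,1):-1/X.O/OX./X.., (1,2):-1/X.O/O.X/X.., (2,1):-1/X.O/O../XX., (2,2):-1/X.O/O../X.X
[XXO/O../X..] O move#3: (1,1):+1/XXO/OO./X..*, (1,2):-1/XXO/O.O/X.., (2,1):-1/XXO/O../XO., (2,2):-1/XXO/O../X.O
[XXO/OO./X..] end (terminal -1, X#4); searched X../O../X.. to 6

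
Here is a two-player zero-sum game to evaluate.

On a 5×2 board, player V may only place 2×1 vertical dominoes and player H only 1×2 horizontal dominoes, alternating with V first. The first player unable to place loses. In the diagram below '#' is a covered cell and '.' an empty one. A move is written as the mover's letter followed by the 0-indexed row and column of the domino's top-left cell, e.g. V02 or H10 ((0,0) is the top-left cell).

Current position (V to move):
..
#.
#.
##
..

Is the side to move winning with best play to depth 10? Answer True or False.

V winning at [../#./#./##/..]: False

[../#./#./##/..] V move#1: V01:-1/.#/##/#./##/..*, V11:-1/../##/##/##/..
[.#/##/#./##/..] H move#2: H40:+1/.#/##/#./##/##*
[.#/##/#./##/##] end (terminal -1, V#3); searched ../#./#./##/.. to 10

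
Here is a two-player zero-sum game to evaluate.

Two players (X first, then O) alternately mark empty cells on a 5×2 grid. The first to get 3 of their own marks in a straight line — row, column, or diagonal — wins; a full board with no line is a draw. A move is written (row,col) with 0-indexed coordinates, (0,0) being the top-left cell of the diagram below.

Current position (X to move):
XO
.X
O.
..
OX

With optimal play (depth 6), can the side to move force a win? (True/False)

X winning at [XO/.X/O./../OX]: False

[XO/.X/O./../OX] X move#1: (1,0):-1/XO/XX/O./../OX, (2,1):-1/XO/.X/OX/../OX, (3,0):+0/XO/.X/O./X./OX*, (3,1):-1/XO/.X/O./.X/OX
[XO/.X/O./X./OX] O move#2: (1,0):+0/XO/OX/O./X./OX*, (2,1):+0/XO/.X/OO/X./OX, (3,1):+0/XO/.X/O./XO/OX
[XO/OX/O./X./OX] X move#3: (2,1):+0/XO/OX/OX/X./OX*, (3,1):+0/XO/OX/O./XX/OX
[XO/OX/OX/X./OX] O move#4: (3,1):+0/XO/OX/OX/XO/OX*
[XO/OX/OX/XO/OX] end (terminal +0, X#5); searched XO/.X/O./../OX to 6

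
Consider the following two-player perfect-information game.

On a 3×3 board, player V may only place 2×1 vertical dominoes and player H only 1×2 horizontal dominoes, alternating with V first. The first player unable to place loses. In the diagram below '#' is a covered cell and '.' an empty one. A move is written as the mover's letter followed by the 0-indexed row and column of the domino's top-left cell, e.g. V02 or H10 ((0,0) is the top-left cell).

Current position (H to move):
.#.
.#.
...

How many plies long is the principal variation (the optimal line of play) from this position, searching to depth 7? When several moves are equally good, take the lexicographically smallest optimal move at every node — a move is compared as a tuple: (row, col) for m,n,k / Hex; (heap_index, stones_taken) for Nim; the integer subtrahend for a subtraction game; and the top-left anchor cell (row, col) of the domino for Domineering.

PV length from [.#./.#./...]: 2 plies

[.#./.#./...] H move#1: H20:-1/.#./.#./##.*, H21:-1/.#./.#./.##
[.#./.#./##.] V move#2: V00:+1/##./##./##.*, V02:+1/.##/.##/##., V12:+1/.#./.##/###
[##./##./##.] end (terminal -1, H#3); searched .#./.#./... to 7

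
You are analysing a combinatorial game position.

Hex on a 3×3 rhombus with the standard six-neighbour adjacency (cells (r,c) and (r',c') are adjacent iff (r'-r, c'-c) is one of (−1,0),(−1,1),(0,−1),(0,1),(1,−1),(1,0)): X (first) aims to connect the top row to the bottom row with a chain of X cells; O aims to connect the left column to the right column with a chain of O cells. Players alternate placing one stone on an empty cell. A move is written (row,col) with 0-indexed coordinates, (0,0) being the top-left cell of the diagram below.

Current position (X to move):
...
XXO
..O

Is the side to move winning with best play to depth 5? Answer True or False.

X winning at [.../XXO/..O]: True

ply 1, X at .../XXO/..O | (0,0)=+1→X../XXO/..O*; (0,1)=+1→.X./XXO/..O; (0,2)=+1→..X/XXO/..O; (2,0)=+1→.../XXO/X.O; (2,1)=+1→.../XXO/.XO
ply 2, O at X../XXO/..O | (0,1)=-1→XO./XXO/..O*; (0,2)=-1→X.O/XXO/..O; (2,0)=-1→X../XXO/O.O; (2,1)=-1→X../XXO/.OO
ply 3, X at XO./XXO/..O | (0,2)=+1→XOX/XXO/..O*; (2,0)=+1→XO./XXO/X.O; (2,1)=+1→XO./XXO/.XO
ply 4, O at XOX/XXO/..O | (2,0)=-1→XOX/XXO/O.O*; (2,1)=-1→XOX/XXO/.OO
ply 5, X at XOX/XXO/O.O | (2,1)=+1→XOX/XXO/OXO*
ply 6: XOX/XXO/OXO is terminal -1 (O); from .../XXO/..O depth 5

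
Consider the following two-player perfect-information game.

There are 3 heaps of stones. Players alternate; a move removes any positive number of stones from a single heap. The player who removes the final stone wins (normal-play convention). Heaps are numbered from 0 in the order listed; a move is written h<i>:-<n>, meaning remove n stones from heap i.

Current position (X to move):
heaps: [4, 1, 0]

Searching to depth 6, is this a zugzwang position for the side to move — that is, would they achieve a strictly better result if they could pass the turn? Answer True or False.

p1 X@[(4,1,0)]: h0:-1[(3,1,0)]-1 h0:-2[(2,1,0)]-1 h0:-3[(1,1,0)]+1* h0:-4[(0,1,0)]-1 h1:-1[(4,0,0)]-1
p2 O@[(1,1,0)]: h0:-1[(0,1,0)]-1* h1:-1[(1,0,0)]-1
p3 X@[(0,1,0)]: h1:-1[(0,0,0)]+1*
p4 O@[(0,0,0)] terminal -1; root [(4,1,0)] d6
suppose X passes — search the same position with O to move:
pass> p1 O@[(4,1,0)]: h0:-1[(3,1,0)]-1 h0:-2[(2,1,0)]-1 h0:-3[(1,1,0)]+1* h0:-4[(0,1,0)]-1 h1:-1[(4,0,0)]-1
pass> p2 X@[(1,1,0)]: h0:-1[(0,1,0)]-1* h1:-1[(1,0,0)]-1
pass> p3 O@[(0,1,0)]: h1:-1[(0,0,0)]+1*
pass> p4 X@[(0,0,0)] terminal -1; root [(4,1,0)] d6
for X: play +1, pass -1

zugzwang((4,1,0), X) = False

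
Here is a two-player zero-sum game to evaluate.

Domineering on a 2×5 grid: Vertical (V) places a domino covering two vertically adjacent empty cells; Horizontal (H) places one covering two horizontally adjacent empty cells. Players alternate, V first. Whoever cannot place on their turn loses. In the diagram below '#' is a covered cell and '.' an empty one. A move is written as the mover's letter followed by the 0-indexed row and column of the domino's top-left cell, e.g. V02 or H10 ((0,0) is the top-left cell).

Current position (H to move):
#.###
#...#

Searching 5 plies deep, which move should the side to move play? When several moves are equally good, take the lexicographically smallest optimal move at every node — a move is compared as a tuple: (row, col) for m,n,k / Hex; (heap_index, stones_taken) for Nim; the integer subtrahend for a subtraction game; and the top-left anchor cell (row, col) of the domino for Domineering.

[#.###/#...#] H move#1: H11:+1/#.###/###.#*, H12:-1/#.###/#.###
[#.###/###.#] end (terminal -1, V#2); searched #.###/#...# to 5

H's best at [#.###/#...#]: H11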